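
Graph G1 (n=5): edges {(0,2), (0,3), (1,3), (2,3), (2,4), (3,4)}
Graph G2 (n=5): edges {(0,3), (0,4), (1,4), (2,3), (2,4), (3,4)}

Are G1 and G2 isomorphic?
Yes, isomorphic

The graphs are isomorphic.
One valid mapping φ: V(G1) → V(G2): 0→0, 1→1, 2→3, 3→4, 4→2

Verify φ preserves adjacency — for each edge of G1, its image is an edge of G2:
  (0,2) → (φ(0),φ(2)) = (0,3) ∈ E(G2) ✓
  (0,3) → (φ(0),φ(3)) = (0,4) ∈ E(G2) ✓
  (1,3) → (φ(1),φ(3)) = (1,4) ∈ E(G2) ✓
  (2,3) → (φ(2),φ(3)) = (3,4) ∈ E(G2) ✓
  (2,4) → (φ(2),φ(4)) = (2,3) ∈ E(G2) ✓
  (3,4) → (φ(3),φ(4)) = (2,4) ∈ E(G2) ✓
All 6 edges of G1 map to edges of G2, and |E(G1)| = |E(G2)| = 6, so φ is a bijection on edges as well as vertices. Hence G1 ≅ G2.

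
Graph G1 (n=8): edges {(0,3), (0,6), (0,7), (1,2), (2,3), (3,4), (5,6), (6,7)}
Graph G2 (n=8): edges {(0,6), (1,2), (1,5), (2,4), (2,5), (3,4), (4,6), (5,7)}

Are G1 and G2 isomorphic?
Yes, isomorphic

The graphs are isomorphic.
One valid mapping φ: V(G1) → V(G2): 0→2, 1→0, 2→6, 3→4, 4→3, 5→7, 6→5, 7→1

Verify φ preserves adjacency — for each edge of G1, its image is an edge of G2:
  (0,3) → (φ(0),φ(3)) = (2,4) ∈ E(G2) ✓
  (0,6) → (φ(0),φ(6)) = (2,5) ∈ E(G2) ✓
  (0,7) → (φ(0),φ(7)) = (1,2) ∈ E(G2) ✓
  (1,2) → (φ(1),φ(2)) = (0,6) ∈ E(G2) ✓
  (2,3) → (φ(2),φ(3)) = (4,6) ∈ E(G2) ✓
  (3,4) → (φ(3),φ(4)) = (3,4) ∈ E(G2) ✓
  (5,6) → (φ(5),φ(6)) = (5,7) ∈ E(G2) ✓
  (6,7) → (φ(6),φ(7)) = (1,5) ∈ E(G2) ✓
All 8 edges of G1 map to edges of G2, and |E(G1)| = |E(G2)| = 8, so φ is a bijection on edges as well as vertices. Hence G1 ≅ G2.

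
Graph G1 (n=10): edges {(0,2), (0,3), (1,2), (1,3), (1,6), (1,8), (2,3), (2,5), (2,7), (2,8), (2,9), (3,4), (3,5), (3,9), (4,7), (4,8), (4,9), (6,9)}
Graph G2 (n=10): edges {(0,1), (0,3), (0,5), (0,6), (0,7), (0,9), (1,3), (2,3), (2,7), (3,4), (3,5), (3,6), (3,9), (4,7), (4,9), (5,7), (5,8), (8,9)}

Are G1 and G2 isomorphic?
Yes, isomorphic

The graphs are isomorphic.
One valid mapping φ: V(G1) → V(G2): 0→1, 1→9, 2→3, 3→0, 4→7, 5→6, 6→8, 7→2, 8→4, 9→5

Verify φ preserves adjacency — for each edge of G1, its image is an edge of G2:
  (0,2) → (φ(0),φ(2)) = (1,3) ∈ E(G2) ✓
  (0,3) → (φ(0),φ(3)) = (0,1) ∈ E(G2) ✓
  (1,2) → (φ(1),φ(2)) = (3,9) ∈ E(G2) ✓
  (1,3) → (φ(1),φ(3)) = (0,9) ∈ E(G2) ✓
  (1,6) → (φ(1),φ(6)) = (8,9) ∈ E(G2) ✓
  (1,8) → (φ(1),φ(8)) = (4,9) ∈ E(G2) ✓
  (2,3) → (φ(2),φ(3)) = (0,3) ∈ E(G2) ✓
  (2,5) → (φ(2),φ(5)) = (3,6) ∈ E(G2) ✓
  (2,7) → (φ(2),φ(7)) = (2,3) ∈ E(G2) ✓
  (2,8) → (φ(2),φ(8)) = (3,4) ∈ E(G2) ✓
  (2,9) → (φ(2),φ(9)) = (3,5) ∈ E(G2) ✓
  (3,4) → (φ(3),φ(4)) = (0,7) ∈ E(G2) ✓
  (3,5) → (φ(3),φ(5)) = (0,6) ∈ E(G2) ✓
  (3,9) → (φ(3),φ(9)) = (0,5) ∈ E(G2) ✓
  (4,7) → (φ(4),φ(7)) = (2,7) ∈ E(G2) ✓
  (4,8) → (φ(4),φ(8)) = (4,7) ∈ E(G2) ✓
  (4,9) → (φ(4),φ(9)) = (5,7) ∈ E(G2) ✓
  (6,9) → (φ(6),φ(9)) = (5,8) ∈ E(G2) ✓
All 18 edges of G1 map to edges of G2, and |E(G1)| = |E(G2)| = 18, so φ is a bijection on edges as well as vertices. Hence G1 ≅ G2.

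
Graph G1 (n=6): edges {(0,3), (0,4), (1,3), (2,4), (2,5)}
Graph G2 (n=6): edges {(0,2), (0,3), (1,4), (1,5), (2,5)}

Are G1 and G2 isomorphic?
Yes, isomorphic

The graphs are isomorphic.
One valid mapping φ: V(G1) → V(G2): 0→5, 1→4, 2→0, 3→1, 4→2, 5→3

Verify φ preserves adjacency — for each edge of G1, its image is an edge of G2:
  (0,3) → (φ(0),φ(3)) = (1,5) ∈ E(G2) ✓
  (0,4) → (φ(0),φ(4)) = (2,5) ∈ E(G2) ✓
  (1,3) → (φ(1),φ(3)) = (1,4) ∈ E(G2) ✓
  (2,4) → (φ(2),φ(4)) = (0,2) ∈ E(G2) ✓
  (2,5) → (φ(2),φ(5)) = (0,3) ∈ E(G2) ✓
All 5 edges of G1 map to edges of G2, and |E(G1)| = |E(G2)| = 5, so φ is a bijection on edges as well as vertices. Hence G1 ≅ G2.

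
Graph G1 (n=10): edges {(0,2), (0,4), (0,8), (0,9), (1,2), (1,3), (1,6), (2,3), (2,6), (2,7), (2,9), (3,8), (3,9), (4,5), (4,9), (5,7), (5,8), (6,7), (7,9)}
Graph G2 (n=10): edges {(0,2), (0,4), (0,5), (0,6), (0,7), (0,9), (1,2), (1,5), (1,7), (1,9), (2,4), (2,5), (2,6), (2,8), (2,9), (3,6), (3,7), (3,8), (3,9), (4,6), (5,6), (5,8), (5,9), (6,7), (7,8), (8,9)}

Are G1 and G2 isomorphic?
No, not isomorphic

The graphs are NOT isomorphic.

Degrees in G1: deg(0)=4, deg(1)=3, deg(2)=6, deg(3)=4, deg(4)=3, deg(5)=3, deg(6)=3, deg(7)=4, deg(8)=3, deg(9)=5.
Sorted degree sequence of G1: [6, 5, 4, 4, 4, 3, 3, 3, 3, 3].
Degrees in G2: deg(0)=6, deg(1)=4, deg(2)=7, deg(3)=4, deg(4)=3, deg(5)=6, deg(6)=6, deg(7)=5, deg(8)=5, deg(9)=6.
Sorted degree sequence of G2: [7, 6, 6, 6, 6, 5, 5, 4, 4, 3].
The (sorted) degree sequence is an isomorphism invariant, so since G1 and G2 have different degree sequences they cannot be isomorphic.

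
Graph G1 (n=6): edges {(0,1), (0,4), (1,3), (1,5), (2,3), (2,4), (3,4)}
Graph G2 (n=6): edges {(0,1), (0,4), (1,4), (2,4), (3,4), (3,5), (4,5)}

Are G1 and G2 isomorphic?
No, not isomorphic

The graphs are NOT isomorphic.

Counting triangles (3-cliques): G1 has 1, G2 has 2.
Triangle count is an isomorphism invariant, so differing triangle counts rule out isomorphism.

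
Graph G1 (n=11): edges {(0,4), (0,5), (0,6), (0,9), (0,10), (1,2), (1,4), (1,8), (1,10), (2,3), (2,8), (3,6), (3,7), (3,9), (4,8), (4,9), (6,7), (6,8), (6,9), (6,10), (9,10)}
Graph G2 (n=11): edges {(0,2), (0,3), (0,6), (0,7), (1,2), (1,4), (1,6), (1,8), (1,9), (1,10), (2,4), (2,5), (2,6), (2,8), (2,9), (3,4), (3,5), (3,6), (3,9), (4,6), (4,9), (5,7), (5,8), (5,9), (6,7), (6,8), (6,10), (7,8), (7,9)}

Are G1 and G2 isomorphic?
No, not isomorphic

The graphs are NOT isomorphic.

Counting triangles (3-cliques): G1 has 9, G2 has 22.
Triangle count is an isomorphism invariant, so differing triangle counts rule out isomorphism.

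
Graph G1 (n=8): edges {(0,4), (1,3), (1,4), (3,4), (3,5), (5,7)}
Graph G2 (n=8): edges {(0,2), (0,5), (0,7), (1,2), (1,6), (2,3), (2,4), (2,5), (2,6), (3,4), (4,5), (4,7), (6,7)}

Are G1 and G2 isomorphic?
No, not isomorphic

The graphs are NOT isomorphic.

Counting triangles (3-cliques): G1 has 1, G2 has 4.
Triangle count is an isomorphism invariant, so differing triangle counts rule out isomorphism.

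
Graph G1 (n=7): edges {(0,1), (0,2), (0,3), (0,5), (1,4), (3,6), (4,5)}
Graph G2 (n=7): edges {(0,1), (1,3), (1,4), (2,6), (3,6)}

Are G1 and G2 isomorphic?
No, not isomorphic

The graphs are NOT isomorphic.

Connected components of G1: 1 component(s) with vertex sets [[0, 1, 2, 3, 4, 5, 6]], sizes [7].
Connected components of G2: 2 component(s) with vertex sets [[5], [0, 1, 2, 3, 4, 6]], sizes [1, 6].
The number of connected components (and the multiset of component sizes) is an isomorphism invariant — an isomorphism maps each component of G1 bijectively onto a component of G2. Since G1 has 1 component(s) and G2 has 2, they cannot be isomorphic.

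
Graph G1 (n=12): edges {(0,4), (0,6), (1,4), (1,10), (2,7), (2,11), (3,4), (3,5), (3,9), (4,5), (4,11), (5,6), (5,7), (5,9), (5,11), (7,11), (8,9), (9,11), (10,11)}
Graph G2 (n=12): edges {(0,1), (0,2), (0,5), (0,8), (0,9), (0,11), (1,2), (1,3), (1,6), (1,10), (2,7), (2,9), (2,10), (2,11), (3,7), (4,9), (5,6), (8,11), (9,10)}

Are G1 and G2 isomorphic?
Yes, isomorphic

The graphs are isomorphic.
One valid mapping φ: V(G1) → V(G2): 0→3, 1→6, 2→8, 3→10, 4→1, 5→2, 6→7, 7→11, 8→4, 9→9, 10→5, 11→0

Verify φ preserves adjacency — for each edge of G1, its image is an edge of G2:
  (0,4) → (φ(0),φ(4)) = (1,3) ∈ E(G2) ✓
  (0,6) → (φ(0),φ(6)) = (3,7) ∈ E(G2) ✓
  (1,4) → (φ(1),φ(4)) = (1,6) ∈ E(G2) ✓
  (1,10) → (φ(1),φ(10)) = (5,6) ∈ E(G2) ✓
  (2,7) → (φ(2),φ(7)) = (8,11) ∈ E(G2) ✓
  (2,11) → (φ(2),φ(11)) = (0,8) ∈ E(G2) ✓
  (3,4) → (φ(3),φ(4)) = (1,10) ∈ E(G2) ✓
  (3,5) → (φ(3),φ(5)) = (2,10) ∈ E(G2) ✓
  (3,9) → (φ(3),φ(9)) = (9,10) ∈ E(G2) ✓
  (4,5) → (φ(4),φ(5)) = (1,2) ∈ E(G2) ✓
  (4,11) → (φ(4),φ(11)) = (0,1) ∈ E(G2) ✓
  (5,6) → (φ(5),φ(6)) = (2,7) ∈ E(G2) ✓
  (5,7) → (φ(5),φ(7)) = (2,11) ∈ E(G2) ✓
  (5,9) → (φ(5),φ(9)) = (2,9) ∈ E(G2) ✓
  (5,11) → (φ(5),φ(11)) = (0,2) ∈ E(G2) ✓
  (7,11) → (φ(7),φ(11)) = (0,11) ∈ E(G2) ✓
  (8,9) → (φ(8),φ(9)) = (4,9) ∈ E(G2) ✓
  (9,11) → (φ(9),φ(11)) = (0,9) ∈ E(G2) ✓
  (10,11) → (φ(10),φ(11)) = (0,5) ∈ E(G2) ✓
All 19 edges of G1 map to edges of G2, and |E(G1)| = |E(G2)| = 19, so φ is a bijection on edges as well as vertices. Hence G1 ≅ G2.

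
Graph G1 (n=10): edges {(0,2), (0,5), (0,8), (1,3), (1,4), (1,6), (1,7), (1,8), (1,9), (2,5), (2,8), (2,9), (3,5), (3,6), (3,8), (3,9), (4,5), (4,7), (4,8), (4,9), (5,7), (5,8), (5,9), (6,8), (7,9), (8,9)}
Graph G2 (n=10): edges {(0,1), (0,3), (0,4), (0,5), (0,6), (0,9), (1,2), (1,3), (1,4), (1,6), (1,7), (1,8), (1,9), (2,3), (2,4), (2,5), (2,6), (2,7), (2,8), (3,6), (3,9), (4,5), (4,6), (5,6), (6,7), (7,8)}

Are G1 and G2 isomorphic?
Yes, isomorphic

The graphs are isomorphic.
One valid mapping φ: V(G1) → V(G2): 0→8, 1→0, 2→7, 3→3, 4→4, 5→2, 6→9, 7→5, 8→1, 9→6

Verify φ preserves adjacency — for each edge of G1, its image is an edge of G2:
  (0,2) → (φ(0),φ(2)) = (7,8) ∈ E(G2) ✓
  (0,5) → (φ(0),φ(5)) = (2,8) ∈ E(G2) ✓
  (0,8) → (φ(0),φ(8)) = (1,8) ∈ E(G2) ✓
  (1,3) → (φ(1),φ(3)) = (0,3) ∈ E(G2) ✓
  (1,4) → (φ(1),φ(4)) = (0,4) ∈ E(G2) ✓
  (1,6) → (φ(1),φ(6)) = (0,9) ∈ E(G2) ✓
  (1,7) → (φ(1),φ(7)) = (0,5) ∈ E(G2) ✓
  (1,8) → (φ(1),φ(8)) = (0,1) ∈ E(G2) ✓
  (1,9) → (φ(1),φ(9)) = (0,6) ∈ E(G2) ✓
  (2,5) → (φ(2),φ(5)) = (2,7) ∈ E(G2) ✓
  (2,8) → (φ(2),φ(8)) = (1,7) ∈ E(G2) ✓
  (2,9) → (φ(2),φ(9)) = (6,7) ∈ E(G2) ✓
  (3,5) → (φ(3),φ(5)) = (2,3) ∈ E(G2) ✓
  (3,6) → (φ(3),φ(6)) = (3,9) ∈ E(G2) ✓
  (3,8) → (φ(3),φ(8)) = (1,3) ∈ E(G2) ✓
  (3,9) → (φ(3),φ(9)) = (3,6) ∈ E(G2) ✓
  (4,5) → (φ(4),φ(5)) = (2,4) ∈ E(G2) ✓
  (4,7) → (φ(4),φ(7)) = (4,5) ∈ E(G2) ✓
  (4,8) → (φ(4),φ(8)) = (1,4) ∈ E(G2) ✓
  (4,9) → (φ(4),φ(9)) = (4,6) ∈ E(G2) ✓
  (5,7) → (φ(5),φ(7)) = (2,5) ∈ E(G2) ✓
  (5,8) → (φ(5),φ(8)) = (1,2) ∈ E(G2) ✓
  (5,9) → (φ(5),φ(9)) = (2,6) ∈ E(G2) ✓
  (6,8) → (φ(6),φ(8)) = (1,9) ∈ E(G2) ✓
  (7,9) → (φ(7),φ(9)) = (5,6) ∈ E(G2) ✓
  (8,9) → (φ(8),φ(9)) = (1,6) ∈ E(G2) ✓
All 26 edges of G1 map to edges of G2, and |E(G1)| = |E(G2)| = 26, so φ is a bijection on edges as well as vertices. Hence G1 ≅ G2.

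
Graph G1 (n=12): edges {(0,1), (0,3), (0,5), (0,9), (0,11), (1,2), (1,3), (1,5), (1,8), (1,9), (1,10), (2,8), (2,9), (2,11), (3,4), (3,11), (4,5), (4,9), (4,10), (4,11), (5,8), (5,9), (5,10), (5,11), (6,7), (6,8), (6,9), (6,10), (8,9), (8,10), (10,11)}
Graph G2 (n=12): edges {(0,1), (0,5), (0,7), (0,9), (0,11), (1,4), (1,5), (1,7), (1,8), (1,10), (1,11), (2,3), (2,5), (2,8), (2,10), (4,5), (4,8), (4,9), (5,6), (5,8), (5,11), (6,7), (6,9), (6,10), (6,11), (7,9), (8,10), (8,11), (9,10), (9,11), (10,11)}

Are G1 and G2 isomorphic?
Yes, isomorphic

The graphs are isomorphic.
One valid mapping φ: V(G1) → V(G2): 0→0, 1→1, 2→4, 3→7, 4→6, 5→11, 6→2, 7→3, 8→8, 9→5, 10→10, 11→9

Verify φ preserves adjacency — for each edge of G1, its image is an edge of G2:
  (0,1) → (φ(0),φ(1)) = (0,1) ∈ E(G2) ✓
  (0,3) → (φ(0),φ(3)) = (0,7) ∈ E(G2) ✓
  (0,5) → (φ(0),φ(5)) = (0,11) ∈ E(G2) ✓
  (0,9) → (φ(0),φ(9)) = (0,5) ∈ E(G2) ✓
  (0,11) → (φ(0),φ(11)) = (0,9) ∈ E(G2) ✓
  (1,2) → (φ(1),φ(2)) = (1,4) ∈ E(G2) ✓
  (1,3) → (φ(1),φ(3)) = (1,7) ∈ E(G2) ✓
  (1,5) → (φ(1),φ(5)) = (1,11) ∈ E(G2) ✓
  (1,8) → (φ(1),φ(8)) = (1,8) ∈ E(G2) ✓
  (1,9) → (φ(1),φ(9)) = (1,5) ∈ E(G2) ✓
  (1,10) → (φ(1),φ(10)) = (1,10) ∈ E(G2) ✓
  (2,8) → (φ(2),φ(8)) = (4,8) ∈ E(G2) ✓
  (2,9) → (φ(2),φ(9)) = (4,5) ∈ E(G2) ✓
  (2,11) → (φ(2),φ(11)) = (4,9) ∈ E(G2) ✓
  (3,4) → (φ(3),φ(4)) = (6,7) ∈ E(G2) ✓
  (3,11) → (φ(3),φ(11)) = (7,9) ∈ E(G2) ✓
  (4,5) → (φ(4),φ(5)) = (6,11) ∈ E(G2) ✓
  (4,9) → (φ(4),φ(9)) = (5,6) ∈ E(G2) ✓
  (4,10) → (φ(4),φ(10)) = (6,10) ∈ E(G2) ✓
  (4,11) → (φ(4),φ(11)) = (6,9) ∈ E(G2) ✓
  (5,8) → (φ(5),φ(8)) = (8,11) ∈ E(G2) ✓
  (5,9) → (φ(5),φ(9)) = (5,11) ∈ E(G2) ✓
  (5,10) → (φ(5),φ(10)) = (10,11) ∈ E(G2) ✓
  (5,11) → (φ(5),φ(11)) = (9,11) ∈ E(G2) ✓
  (6,7) → (φ(6),φ(7)) = (2,3) ∈ E(G2) ✓
  (6,8) → (φ(6),φ(8)) = (2,8) ∈ E(G2) ✓
  (6,9) → (φ(6),φ(9)) = (2,5) ∈ E(G2) ✓
  (6,10) → (φ(6),φ(10)) = (2,10) ∈ E(G2) ✓
  (8,9) → (φ(8),φ(9)) = (5,8) ∈ E(G2) ✓
  (8,10) → (φ(8),φ(10)) = (8,10) ∈ E(G2) ✓
  (10,11) → (φ(10),φ(11)) = (9,10) ∈ E(G2) ✓
All 31 edges of G1 map to edges of G2, and |E(G1)| = |E(G2)| = 31, so φ is a bijection on edges as well as vertices. Hence G1 ≅ G2.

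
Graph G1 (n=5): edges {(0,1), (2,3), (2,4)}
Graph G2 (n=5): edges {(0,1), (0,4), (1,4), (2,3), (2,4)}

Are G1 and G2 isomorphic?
No, not isomorphic

The graphs are NOT isomorphic.

Connected components of G1: 2 component(s) with vertex sets [[0, 1], [2, 3, 4]], sizes [2, 3].
Connected components of G2: 1 component(s) with vertex sets [[0, 1, 2, 3, 4]], sizes [5].
The number of connected components (and the multiset of component sizes) is an isomorphism invariant — an isomorphism maps each component of G1 bijectively onto a component of G2. Since G1 has 2 component(s) and G2 has 1, they cannot be isomorphic.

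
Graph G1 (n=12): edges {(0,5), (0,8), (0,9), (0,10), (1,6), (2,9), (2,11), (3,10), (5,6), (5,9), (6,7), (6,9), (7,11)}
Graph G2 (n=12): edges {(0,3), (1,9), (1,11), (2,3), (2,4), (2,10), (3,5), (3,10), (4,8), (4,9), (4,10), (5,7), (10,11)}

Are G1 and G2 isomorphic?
Yes, isomorphic

The graphs are isomorphic.
One valid mapping φ: V(G1) → V(G2): 0→3, 1→8, 2→11, 3→7, 4→6, 5→2, 6→4, 7→9, 8→0, 9→10, 10→5, 11→1

Verify φ preserves adjacency — for each edge of G1, its image is an edge of G2:
  (0,5) → (φ(0),φ(5)) = (2,3) ∈ E(G2) ✓
  (0,8) → (φ(0),φ(8)) = (0,3) ∈ E(G2) ✓
  (0,9) → (φ(0),φ(9)) = (3,10) ∈ E(G2) ✓
  (0,10) → (φ(0),φ(10)) = (3,5) ∈ E(G2) ✓
  (1,6) → (φ(1),φ(6)) = (4,8) ∈ E(G2) ✓
  (2,9) → (φ(2),φ(9)) = (10,11) ∈ E(G2) ✓
  (2,11) → (φ(2),φ(11)) = (1,11) ∈ E(G2) ✓
  (3,10) → (φ(3),φ(10)) = (5,7) ∈ E(G2) ✓
  (5,6) → (φ(5),φ(6)) = (2,4) ∈ E(G2) ✓
  (5,9) → (φ(5),φ(9)) = (2,10) ∈ E(G2) ✓
  (6,7) → (φ(6),φ(7)) = (4,9) ∈ E(G2) ✓
  (6,9) → (φ(6),φ(9)) = (4,10) ∈ E(G2) ✓
  (7,11) → (φ(7),φ(11)) = (1,9) ∈ E(G2) ✓
All 13 edges of G1 map to edges of G2, and |E(G1)| = |E(G2)| = 13, so φ is a bijection on edges as well as vertices. Hence G1 ≅ G2.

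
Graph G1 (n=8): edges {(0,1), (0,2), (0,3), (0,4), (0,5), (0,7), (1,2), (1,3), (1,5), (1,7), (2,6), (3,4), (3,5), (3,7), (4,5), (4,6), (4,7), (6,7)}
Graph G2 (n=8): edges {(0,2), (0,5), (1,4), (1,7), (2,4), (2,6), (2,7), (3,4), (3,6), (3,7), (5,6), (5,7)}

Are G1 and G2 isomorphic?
No, not isomorphic

The graphs are NOT isomorphic.

Counting triangles (3-cliques): G1 has 14, G2 has 0.
Triangle count is an isomorphism invariant, so differing triangle counts rule out isomorphism.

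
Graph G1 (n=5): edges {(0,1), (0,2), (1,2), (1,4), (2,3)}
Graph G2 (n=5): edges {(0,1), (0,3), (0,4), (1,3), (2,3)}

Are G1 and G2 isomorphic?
Yes, isomorphic

The graphs are isomorphic.
One valid mapping φ: V(G1) → V(G2): 0→1, 1→0, 2→3, 3→2, 4→4

Verify φ preserves adjacency — for each edge of G1, its image is an edge of G2:
  (0,1) → (φ(0),φ(1)) = (0,1) ∈ E(G2) ✓
  (0,2) → (φ(0),φ(2)) = (1,3) ∈ E(G2) ✓
  (1,2) → (φ(1),φ(2)) = (0,3) ∈ E(G2) ✓
  (1,4) → (φ(1),φ(4)) = (0,4) ∈ E(G2) ✓
  (2,3) → (φ(2),φ(3)) = (2,3) ∈ E(G2) ✓
All 5 edges of G1 map to edges of G2, and |E(G1)| = |E(G2)| = 5, so φ is a bijection on edges as well as vertices. Hence G1 ≅ G2.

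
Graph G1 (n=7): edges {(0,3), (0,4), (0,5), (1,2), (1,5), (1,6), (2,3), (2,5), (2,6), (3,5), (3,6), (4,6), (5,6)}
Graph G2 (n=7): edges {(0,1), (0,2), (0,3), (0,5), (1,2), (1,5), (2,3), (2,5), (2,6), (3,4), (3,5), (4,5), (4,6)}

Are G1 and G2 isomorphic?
Yes, isomorphic

The graphs are isomorphic.
One valid mapping φ: V(G1) → V(G2): 0→4, 1→1, 2→0, 3→3, 4→6, 5→5, 6→2

Verify φ preserves adjacency — for each edge of G1, its image is an edge of G2:
  (0,3) → (φ(0),φ(3)) = (3,4) ∈ E(G2) ✓
  (0,4) → (φ(0),φ(4)) = (4,6) ∈ E(G2) ✓
  (0,5) → (φ(0),φ(5)) = (4,5) ∈ E(G2) ✓
  (1,2) → (φ(1),φ(2)) = (0,1) ∈ E(G2) ✓
  (1,5) → (φ(1),φ(5)) = (1,5) ∈ E(G2) ✓
  (1,6) → (φ(1),φ(6)) = (1,2) ∈ E(G2) ✓
  (2,3) → (φ(2),φ(3)) = (0,3) ∈ E(G2) ✓
  (2,5) → (φ(2),φ(5)) = (0,5) ∈ E(G2) ✓
  (2,6) → (φ(2),φ(6)) = (0,2) ∈ E(G2) ✓
  (3,5) → (φ(3),φ(5)) = (3,5) ∈ E(G2) ✓
  (3,6) → (φ(3),φ(6)) = (2,3) ∈ E(G2) ✓
  (4,6) → (φ(4),φ(6)) = (2,6) ∈ E(G2) ✓
  (5,6) → (φ(5),φ(6)) = (2,5) ∈ E(G2) ✓
All 13 edges of G1 map to edges of G2, and |E(G1)| = |E(G2)| = 13, so φ is a bijection on edges as well as vertices. Hence G1 ≅ G2.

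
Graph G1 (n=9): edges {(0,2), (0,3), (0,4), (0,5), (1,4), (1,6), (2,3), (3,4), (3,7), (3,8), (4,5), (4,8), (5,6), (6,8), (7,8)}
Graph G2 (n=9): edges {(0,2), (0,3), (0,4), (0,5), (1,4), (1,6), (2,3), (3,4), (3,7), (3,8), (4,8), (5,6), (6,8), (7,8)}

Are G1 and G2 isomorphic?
No, not isomorphic

The graphs are NOT isomorphic.

Counting edges: G1 has 15 edge(s); G2 has 14 edge(s).
Edge count is an isomorphism invariant (a bijection on vertices induces a bijection on edges), so differing edge counts rule out isomorphism.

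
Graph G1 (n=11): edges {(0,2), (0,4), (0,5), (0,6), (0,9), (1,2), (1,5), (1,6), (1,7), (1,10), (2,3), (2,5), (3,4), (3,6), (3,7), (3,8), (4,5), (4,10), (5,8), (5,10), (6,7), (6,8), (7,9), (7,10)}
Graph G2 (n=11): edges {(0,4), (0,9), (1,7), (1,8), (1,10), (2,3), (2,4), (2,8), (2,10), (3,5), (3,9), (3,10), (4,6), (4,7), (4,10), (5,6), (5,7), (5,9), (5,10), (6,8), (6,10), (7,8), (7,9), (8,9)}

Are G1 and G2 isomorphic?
Yes, isomorphic

The graphs are isomorphic.
One valid mapping φ: V(G1) → V(G2): 0→4, 1→5, 2→6, 3→8, 4→2, 5→10, 6→7, 7→9, 8→1, 9→0, 10→3

Verify φ preserves adjacency — for each edge of G1, its image is an edge of G2:
  (0,2) → (φ(0),φ(2)) = (4,6) ∈ E(G2) ✓
  (0,4) → (φ(0),φ(4)) = (2,4) ∈ E(G2) ✓
  (0,5) → (φ(0),φ(5)) = (4,10) ∈ E(G2) ✓
  (0,6) → (φ(0),φ(6)) = (4,7) ∈ E(G2) ✓
  (0,9) → (φ(0),φ(9)) = (0,4) ∈ E(G2) ✓
  (1,2) → (φ(1),φ(2)) = (5,6) ∈ E(G2) ✓
  (1,5) → (φ(1),φ(5)) = (5,10) ∈ E(G2) ✓
  (1,6) → (φ(1),φ(6)) = (5,7) ∈ E(G2) ✓
  (1,7) → (φ(1),φ(7)) = (5,9) ∈ E(G2) ✓
  (1,10) → (φ(1),φ(10)) = (3,5) ∈ E(G2) ✓
  (2,3) → (φ(2),φ(3)) = (6,8) ∈ E(G2) ✓
  (2,5) → (φ(2),φ(5)) = (6,10) ∈ E(G2) ✓
  (3,4) → (φ(3),φ(4)) = (2,8) ∈ E(G2) ✓
  (3,6) → (φ(3),φ(6)) = (7,8) ∈ E(G2) ✓
  (3,7) → (φ(3),φ(7)) = (8,9) ∈ E(G2) ✓
  (3,8) → (φ(3),φ(8)) = (1,8) ∈ E(G2) ✓
  (4,5) → (φ(4),φ(5)) = (2,10) ∈ E(G2) ✓
  (4,10) → (φ(4),φ(10)) = (2,3) ∈ E(G2) ✓
  (5,8) → (φ(5),φ(8)) = (1,10) ∈ E(G2) ✓
  (5,10) → (φ(5),φ(10)) = (3,10) ∈ E(G2) ✓
  (6,7) → (φ(6),φ(7)) = (7,9) ∈ E(G2) ✓
  (6,8) → (φ(6),φ(8)) = (1,7) ∈ E(G2) ✓
  (7,9) → (φ(7),φ(9)) = (0,9) ∈ E(G2) ✓
  (7,10) → (φ(7),φ(10)) = (3,9) ∈ E(G2) ✓
All 24 edges of G1 map to edges of G2, and |E(G1)| = |E(G2)| = 24, so φ is a bijection on edges as well as vertices. Hence G1 ≅ G2.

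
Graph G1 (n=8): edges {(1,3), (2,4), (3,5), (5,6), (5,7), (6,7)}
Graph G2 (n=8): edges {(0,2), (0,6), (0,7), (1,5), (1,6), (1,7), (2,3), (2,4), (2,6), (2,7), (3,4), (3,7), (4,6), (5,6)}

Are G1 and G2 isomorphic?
No, not isomorphic

The graphs are NOT isomorphic.

Connected components of G1: 3 component(s) with vertex sets [[0], [2, 4], [1, 3, 5, 6, 7]], sizes [1, 2, 5].
Connected components of G2: 1 component(s) with vertex sets [[0, 1, 2, 3, 4, 5, 6, 7]], sizes [8].
The number of connected components (and the multiset of component sizes) is an isomorphism invariant — an isomorphism maps each component of G1 bijectively onto a component of G2. Since G1 has 3 component(s) and G2 has 1, they cannot be isomorphic.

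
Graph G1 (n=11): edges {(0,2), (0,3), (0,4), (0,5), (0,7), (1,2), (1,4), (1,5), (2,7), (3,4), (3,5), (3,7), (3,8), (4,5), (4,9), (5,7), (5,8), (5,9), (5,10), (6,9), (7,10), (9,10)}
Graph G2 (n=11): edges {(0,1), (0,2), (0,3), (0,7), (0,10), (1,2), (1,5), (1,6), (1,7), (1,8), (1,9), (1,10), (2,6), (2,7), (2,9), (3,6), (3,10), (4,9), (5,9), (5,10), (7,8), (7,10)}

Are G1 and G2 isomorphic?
Yes, isomorphic

The graphs are isomorphic.
One valid mapping φ: V(G1) → V(G2): 0→0, 1→6, 2→3, 3→7, 4→2, 5→1, 6→4, 7→10, 8→8, 9→9, 10→5

Verify φ preserves adjacency — for each edge of G1, its image is an edge of G2:
  (0,2) → (φ(0),φ(2)) = (0,3) ∈ E(G2) ✓
  (0,3) → (φ(0),φ(3)) = (0,7) ∈ E(G2) ✓
  (0,4) → (φ(0),φ(4)) = (0,2) ∈ E(G2) ✓
  (0,5) → (φ(0),φ(5)) = (0,1) ∈ E(G2) ✓
  (0,7) → (φ(0),φ(7)) = (0,10) ∈ E(G2) ✓
  (1,2) → (φ(1),φ(2)) = (3,6) ∈ E(G2) ✓
  (1,4) → (φ(1),φ(4)) = (2,6) ∈ E(G2) ✓
  (1,5) → (φ(1),φ(5)) = (1,6) ∈ E(G2) ✓
  (2,7) → (φ(2),φ(7)) = (3,10) ∈ E(G2) ✓
  (3,4) → (φ(3),φ(4)) = (2,7) ∈ E(G2) ✓
  (3,5) → (φ(3),φ(5)) = (1,7) ∈ E(G2) ✓
  (3,7) → (φ(3),φ(7)) = (7,10) ∈ E(G2) ✓
  (3,8) → (φ(3),φ(8)) = (7,8) ∈ E(G2) ✓
  (4,5) → (φ(4),φ(5)) = (1,2) ∈ E(G2) ✓
  (4,9) → (φ(4),φ(9)) = (2,9) ∈ E(G2) ✓
  (5,7) → (φ(5),φ(7)) = (1,10) ∈ E(G2) ✓
  (5,8) → (φ(5),φ(8)) = (1,8) ∈ E(G2) ✓
  (5,9) → (φ(5),φ(9)) = (1,9) ∈ E(G2) ✓
  (5,10) → (φ(5),φ(10)) = (1,5) ∈ E(G2) ✓
  (6,9) → (φ(6),φ(9)) = (4,9) ∈ E(G2) ✓
  (7,10) → (φ(7),φ(10)) = (5,10) ∈ E(G2) ✓
  (9,10) → (φ(9),φ(10)) = (5,9) ∈ E(G2) ✓
All 22 edges of G1 map to edges of G2, and |E(G1)| = |E(G2)| = 22, so φ is a bijection on edges as well as vertices. Hence G1 ≅ G2.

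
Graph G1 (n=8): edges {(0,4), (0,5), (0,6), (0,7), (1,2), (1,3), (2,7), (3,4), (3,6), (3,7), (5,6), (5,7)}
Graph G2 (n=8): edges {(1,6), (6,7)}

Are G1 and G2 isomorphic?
No, not isomorphic

The graphs are NOT isomorphic.

Connected components of G1: 1 component(s) with vertex sets [[0, 1, 2, 3, 4, 5, 6, 7]], sizes [8].
Connected components of G2: 6 component(s) with vertex sets [[0], [2], [3], [4], [5], [1, 6, 7]], sizes [1, 1, 1, 1, 1, 3].
The number of connected components (and the multiset of component sizes) is an isomorphism invariant — an isomorphism maps each component of G1 bijectively onto a component of G2. Since G1 has 1 component(s) and G2 has 6, they cannot be isomorphic.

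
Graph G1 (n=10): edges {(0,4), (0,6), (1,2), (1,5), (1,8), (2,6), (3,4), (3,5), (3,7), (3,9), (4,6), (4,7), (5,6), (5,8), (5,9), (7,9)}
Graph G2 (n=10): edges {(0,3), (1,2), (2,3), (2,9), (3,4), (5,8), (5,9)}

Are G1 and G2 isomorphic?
No, not isomorphic

The graphs are NOT isomorphic.

Connected components of G1: 1 component(s) with vertex sets [[0, 1, 2, 3, 4, 5, 6, 7, 8, 9]], sizes [10].
Connected components of G2: 3 component(s) with vertex sets [[6], [7], [0, 1, 2, 3, 4, 5, 8, 9]], sizes [1, 1, 8].
The number of connected components (and the multiset of component sizes) is an isomorphism invariant — an isomorphism maps each component of G1 bijectively onto a component of G2. Since G1 has 1 component(s) and G2 has 3, they cannot be isomorphic.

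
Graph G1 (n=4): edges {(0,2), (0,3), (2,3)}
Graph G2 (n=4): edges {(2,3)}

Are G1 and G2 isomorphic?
No, not isomorphic

The graphs are NOT isomorphic.

Counting edges: G1 has 3 edge(s); G2 has 1 edge(s).
Edge count is an isomorphism invariant (a bijection on vertices induces a bijection on edges), so differing edge counts rule out isomorphism.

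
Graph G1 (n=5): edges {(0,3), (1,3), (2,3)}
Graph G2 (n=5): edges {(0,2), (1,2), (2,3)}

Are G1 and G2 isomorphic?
Yes, isomorphic

The graphs are isomorphic.
One valid mapping φ: V(G1) → V(G2): 0→1, 1→0, 2→3, 3→2, 4→4

Verify φ preserves adjacency — for each edge of G1, its image is an edge of G2:
  (0,3) → (φ(0),φ(3)) = (1,2) ∈ E(G2) ✓
  (1,3) → (φ(1),φ(3)) = (0,2) ∈ E(G2) ✓
  (2,3) → (φ(2),φ(3)) = (2,3) ∈ E(G2) ✓
All 3 edges of G1 map to edges of G2, and |E(G1)| = |E(G2)| = 3, so φ is a bijection on edges as well as vertices. Hence G1 ≅ G2.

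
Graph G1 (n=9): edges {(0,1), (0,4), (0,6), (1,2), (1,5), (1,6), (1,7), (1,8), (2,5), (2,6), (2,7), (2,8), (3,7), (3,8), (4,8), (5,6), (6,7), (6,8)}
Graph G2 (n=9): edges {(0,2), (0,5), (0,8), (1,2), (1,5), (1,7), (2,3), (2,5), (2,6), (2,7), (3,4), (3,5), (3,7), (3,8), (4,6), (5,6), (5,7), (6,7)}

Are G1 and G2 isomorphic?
Yes, isomorphic

The graphs are isomorphic.
One valid mapping φ: V(G1) → V(G2): 0→0, 1→5, 2→7, 3→4, 4→8, 5→1, 6→2, 7→6, 8→3

Verify φ preserves adjacency — for each edge of G1, its image is an edge of G2:
  (0,1) → (φ(0),φ(1)) = (0,5) ∈ E(G2) ✓
  (0,4) → (φ(0),φ(4)) = (0,8) ∈ E(G2) ✓
  (0,6) → (φ(0),φ(6)) = (0,2) ∈ E(G2) ✓
  (1,2) → (φ(1),φ(2)) = (5,7) ∈ E(G2) ✓
  (1,5) → (φ(1),φ(5)) = (1,5) ∈ E(G2) ✓
  (1,6) → (φ(1),φ(6)) = (2,5) ∈ E(G2) ✓
  (1,7) → (φ(1),φ(7)) = (5,6) ∈ E(G2) ✓
  (1,8) → (φ(1),φ(8)) = (3,5) ∈ E(G2) ✓
  (2,5) → (φ(2),φ(5)) = (1,7) ∈ E(G2) ✓
  (2,6) → (φ(2),φ(6)) = (2,7) ∈ E(G2) ✓
  (2,7) → (φ(2),φ(7)) = (6,7) ∈ E(G2) ✓
  (2,8) → (φ(2),φ(8)) = (3,7) ∈ E(G2) ✓
  (3,7) → (φ(3),φ(7)) = (4,6) ∈ E(G2) ✓
  (3,8) → (φ(3),φ(8)) = (3,4) ∈ E(G2) ✓
  (4,8) → (φ(4),φ(8)) = (3,8) ∈ E(G2) ✓
  (5,6) → (φ(5),φ(6)) = (1,2) ∈ E(G2) ✓
  (6,7) → (φ(6),φ(7)) = (2,6) ∈ E(G2) ✓
  (6,8) → (φ(6),φ(8)) = (2,3) ∈ E(G2) ✓
All 18 edges of G1 map to edges of G2, and |E(G1)| = |E(G2)| = 18, so φ is a bijection on edges as well as vertices. Hence G1 ≅ G2.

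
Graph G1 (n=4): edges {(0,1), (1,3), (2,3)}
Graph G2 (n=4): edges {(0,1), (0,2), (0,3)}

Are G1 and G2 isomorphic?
No, not isomorphic

The graphs are NOT isomorphic.

Degrees in G1: deg(0)=1, deg(1)=2, deg(2)=1, deg(3)=2.
Sorted degree sequence of G1: [2, 2, 1, 1].
Degrees in G2: deg(0)=3, deg(1)=1, deg(2)=1, deg(3)=1.
Sorted degree sequence of G2: [3, 1, 1, 1].
The (sorted) degree sequence is an isomorphism invariant, so since G1 and G2 have different degree sequences they cannot be isomorphic.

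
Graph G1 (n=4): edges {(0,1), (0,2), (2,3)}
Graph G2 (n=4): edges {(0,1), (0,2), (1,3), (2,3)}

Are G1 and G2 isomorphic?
No, not isomorphic

The graphs are NOT isomorphic.

Counting edges: G1 has 3 edge(s); G2 has 4 edge(s).
Edge count is an isomorphism invariant (a bijection on vertices induces a bijection on edges), so differing edge counts rule out isomorphism.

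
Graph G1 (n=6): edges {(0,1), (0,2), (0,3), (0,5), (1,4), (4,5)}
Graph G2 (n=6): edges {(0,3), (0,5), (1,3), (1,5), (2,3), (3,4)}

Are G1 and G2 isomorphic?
Yes, isomorphic

The graphs are isomorphic.
One valid mapping φ: V(G1) → V(G2): 0→3, 1→1, 2→4, 3→2, 4→5, 5→0

Verify φ preserves adjacency — for each edge of G1, its image is an edge of G2:
  (0,1) → (φ(0),φ(1)) = (1,3) ∈ E(G2) ✓
  (0,2) → (φ(0),φ(2)) = (3,4) ∈ E(G2) ✓
  (0,3) → (φ(0),φ(3)) = (2,3) ∈ E(G2) ✓
  (0,5) → (φ(0),φ(5)) = (0,3) ∈ E(G2) ✓
  (1,4) → (φ(1),φ(4)) = (1,5) ∈ E(G2) ✓
  (4,5) → (φ(4),φ(5)) = (0,5) ∈ E(G2) ✓
All 6 edges of G1 map to edges of G2, and |E(G1)| = |E(G2)| = 6, so φ is a bijection on edges as well as vertices. Hence G1 ≅ G2.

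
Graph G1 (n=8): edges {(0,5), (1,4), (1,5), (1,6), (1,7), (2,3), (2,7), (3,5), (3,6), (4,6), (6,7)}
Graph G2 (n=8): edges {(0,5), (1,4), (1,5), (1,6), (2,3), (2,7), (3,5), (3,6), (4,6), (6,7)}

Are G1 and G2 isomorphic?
No, not isomorphic

The graphs are NOT isomorphic.

Counting edges: G1 has 11 edge(s); G2 has 10 edge(s).
Edge count is an isomorphism invariant (a bijection on vertices induces a bijection on edges), so differing edge counts rule out isomorphism.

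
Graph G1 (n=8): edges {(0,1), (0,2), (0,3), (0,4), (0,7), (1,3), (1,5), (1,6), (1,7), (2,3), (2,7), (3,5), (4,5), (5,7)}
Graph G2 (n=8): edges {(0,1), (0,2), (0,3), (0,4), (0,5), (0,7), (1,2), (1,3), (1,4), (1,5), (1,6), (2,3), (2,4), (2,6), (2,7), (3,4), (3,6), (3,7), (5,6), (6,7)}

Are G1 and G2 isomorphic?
No, not isomorphic

The graphs are NOT isomorphic.

Degrees in G1: deg(0)=5, deg(1)=5, deg(2)=3, deg(3)=4, deg(4)=2, deg(5)=4, deg(6)=1, deg(7)=4.
Sorted degree sequence of G1: [5, 5, 4, 4, 4, 3, 2, 1].
Degrees in G2: deg(0)=6, deg(1)=6, deg(2)=6, deg(3)=6, deg(4)=4, deg(5)=3, deg(6)=5, deg(7)=4.
Sorted degree sequence of G2: [6, 6, 6, 6, 5, 4, 4, 3].
The (sorted) degree sequence is an isomorphism invariant, so since G1 and G2 have different degree sequences they cannot be isomorphic.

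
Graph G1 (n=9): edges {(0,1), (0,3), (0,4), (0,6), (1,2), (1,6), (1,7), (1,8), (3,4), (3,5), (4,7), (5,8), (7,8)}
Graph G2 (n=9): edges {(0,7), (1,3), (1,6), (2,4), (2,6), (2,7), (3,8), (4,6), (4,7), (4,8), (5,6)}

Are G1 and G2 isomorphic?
No, not isomorphic

The graphs are NOT isomorphic.

Counting triangles (3-cliques): G1 has 3, G2 has 2.
Triangle count is an isomorphism invariant, so differing triangle counts rule out isomorphism.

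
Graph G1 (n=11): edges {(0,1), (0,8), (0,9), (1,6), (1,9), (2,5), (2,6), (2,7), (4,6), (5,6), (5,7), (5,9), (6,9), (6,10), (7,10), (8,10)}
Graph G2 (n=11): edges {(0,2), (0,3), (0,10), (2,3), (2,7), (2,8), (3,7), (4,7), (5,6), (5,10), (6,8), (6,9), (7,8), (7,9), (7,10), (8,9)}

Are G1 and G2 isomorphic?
Yes, isomorphic

The graphs are isomorphic.
One valid mapping φ: V(G1) → V(G2): 0→6, 1→9, 2→3, 3→1, 4→4, 5→2, 6→7, 7→0, 8→5, 9→8, 10→10

Verify φ preserves adjacency — for each edge of G1, its image is an edge of G2:
  (0,1) → (φ(0),φ(1)) = (6,9) ∈ E(G2) ✓
  (0,8) → (φ(0),φ(8)) = (5,6) ∈ E(G2) ✓
  (0,9) → (φ(0),φ(9)) = (6,8) ∈ E(G2) ✓
  (1,6) → (φ(1),φ(6)) = (7,9) ∈ E(G2) ✓
  (1,9) → (φ(1),φ(9)) = (8,9) ∈ E(G2) ✓
  (2,5) → (φ(2),φ(5)) = (2,3) ∈ E(G2) ✓
  (2,6) → (φ(2),φ(6)) = (3,7) ∈ E(G2) ✓
  (2,7) → (φ(2),φ(7)) = (0,3) ∈ E(G2) ✓
  (4,6) → (φ(4),φ(6)) = (4,7) ∈ E(G2) ✓
  (5,6) → (φ(5),φ(6)) = (2,7) ∈ E(G2) ✓
  (5,7) → (φ(5),φ(7)) = (0,2) ∈ E(G2) ✓
  (5,9) → (φ(5),φ(9)) = (2,8) ∈ E(G2) ✓
  (6,9) → (φ(6),φ(9)) = (7,8) ∈ E(G2) ✓
  (6,10) → (φ(6),φ(10)) = (7,10) ∈ E(G2) ✓
  (7,10) → (φ(7),φ(10)) = (0,10) ∈ E(G2) ✓
  (8,10) → (φ(8),φ(10)) = (5,10) ∈ E(G2) ✓
All 16 edges of G1 map to edges of G2, and |E(G1)| = |E(G2)| = 16, so φ is a bijection on edges as well as vertices. Hence G1 ≅ G2.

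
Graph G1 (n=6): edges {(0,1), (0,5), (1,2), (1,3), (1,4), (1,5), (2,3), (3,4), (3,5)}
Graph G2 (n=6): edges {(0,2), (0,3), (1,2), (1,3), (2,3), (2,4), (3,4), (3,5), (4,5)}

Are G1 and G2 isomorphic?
Yes, isomorphic

The graphs are isomorphic.
One valid mapping φ: V(G1) → V(G2): 0→5, 1→3, 2→1, 3→2, 4→0, 5→4

Verify φ preserves adjacency — for each edge of G1, its image is an edge of G2:
  (0,1) → (φ(0),φ(1)) = (3,5) ∈ E(G2) ✓
  (0,5) → (φ(0),φ(5)) = (4,5) ∈ E(G2) ✓
  (1,2) → (φ(1),φ(2)) = (1,3) ∈ E(G2) ✓
  (1,3) → (φ(1),φ(3)) = (2,3) ∈ E(G2) ✓
  (1,4) → (φ(1),φ(4)) = (0,3) ∈ E(G2) ✓
  (1,5) → (φ(1),φ(5)) = (3,4) ∈ E(G2) ✓
  (2,3) → (φ(2),φ(3)) = (1,2) ∈ E(G2) ✓
  (3,4) → (φ(3),φ(4)) = (0,2) ∈ E(G2) ✓
  (3,5) → (φ(3),φ(5)) = (2,4) ∈ E(G2) ✓
All 9 edges of G1 map to edges of G2, and |E(G1)| = |E(G2)| = 9, so φ is a bijection on edges as well as vertices. Hence G1 ≅ G2.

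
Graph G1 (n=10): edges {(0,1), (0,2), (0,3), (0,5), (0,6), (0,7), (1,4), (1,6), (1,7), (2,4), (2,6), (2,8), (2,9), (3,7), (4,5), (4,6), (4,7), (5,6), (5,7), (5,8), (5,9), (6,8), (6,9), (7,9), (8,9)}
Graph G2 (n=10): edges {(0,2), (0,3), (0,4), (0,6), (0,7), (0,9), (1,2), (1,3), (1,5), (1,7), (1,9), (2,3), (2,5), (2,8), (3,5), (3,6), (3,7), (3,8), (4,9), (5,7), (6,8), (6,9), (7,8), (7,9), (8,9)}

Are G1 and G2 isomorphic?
Yes, isomorphic

The graphs are isomorphic.
One valid mapping φ: V(G1) → V(G2): 0→0, 1→6, 2→2, 3→4, 4→8, 5→7, 6→3, 7→9, 8→5, 9→1

Verify φ preserves adjacency — for each edge of G1, its image is an edge of G2:
  (0,1) → (φ(0),φ(1)) = (0,6) ∈ E(G2) ✓
  (0,2) → (φ(0),φ(2)) = (0,2) ∈ E(G2) ✓
  (0,3) → (φ(0),φ(3)) = (0,4) ∈ E(G2) ✓
  (0,5) → (φ(0),φ(5)) = (0,7) ∈ E(G2) ✓
  (0,6) → (φ(0),φ(6)) = (0,3) ∈ E(G2) ✓
  (0,7) → (φ(0),φ(7)) = (0,9) ∈ E(G2) ✓
  (1,4) → (φ(1),φ(4)) = (6,8) ∈ E(G2) ✓
  (1,6) → (φ(1),φ(6)) = (3,6) ∈ E(G2) ✓
  (1,7) → (φ(1),φ(7)) = (6,9) ∈ E(G2) ✓
  (2,4) → (φ(2),φ(4)) = (2,8) ∈ E(G2) ✓
  (2,6) → (φ(2),φ(6)) = (2,3) ∈ E(G2) ✓
  (2,8) → (φ(2),φ(8)) = (2,5) ∈ E(G2) ✓
  (2,9) → (φ(2),φ(9)) = (1,2) ∈ E(G2) ✓
  (3,7) → (φ(3),φ(7)) = (4,9) ∈ E(G2) ✓
  (4,5) → (φ(4),φ(5)) = (7,8) ∈ E(G2) ✓
  (4,6) → (φ(4),φ(6)) = (3,8) ∈ E(G2) ✓
  (4,7) → (φ(4),φ(7)) = (8,9) ∈ E(G2) ✓
  (5,6) → (φ(5),φ(6)) = (3,7) ∈ E(G2) ✓
  (5,7) → (φ(5),φ(7)) = (7,9) ∈ E(G2) ✓
  (5,8) → (φ(5),φ(8)) = (5,7) ∈ E(G2) ✓
  (5,9) → (φ(5),φ(9)) = (1,7) ∈ E(G2) ✓
  (6,8) → (φ(6),φ(8)) = (3,5) ∈ E(G2) ✓
  (6,9) → (φ(6),φ(9)) = (1,3) ∈ E(G2) ✓
  (7,9) → (φ(7),φ(9)) = (1,9) ∈ E(G2) ✓
  (8,9) → (φ(8),φ(9)) = (1,5) ∈ E(G2) ✓
All 25 edges of G1 map to edges of G2, and |E(G1)| = |E(G2)| = 25, so φ is a bijection on edges as well as vertices. Hence G1 ≅ G2.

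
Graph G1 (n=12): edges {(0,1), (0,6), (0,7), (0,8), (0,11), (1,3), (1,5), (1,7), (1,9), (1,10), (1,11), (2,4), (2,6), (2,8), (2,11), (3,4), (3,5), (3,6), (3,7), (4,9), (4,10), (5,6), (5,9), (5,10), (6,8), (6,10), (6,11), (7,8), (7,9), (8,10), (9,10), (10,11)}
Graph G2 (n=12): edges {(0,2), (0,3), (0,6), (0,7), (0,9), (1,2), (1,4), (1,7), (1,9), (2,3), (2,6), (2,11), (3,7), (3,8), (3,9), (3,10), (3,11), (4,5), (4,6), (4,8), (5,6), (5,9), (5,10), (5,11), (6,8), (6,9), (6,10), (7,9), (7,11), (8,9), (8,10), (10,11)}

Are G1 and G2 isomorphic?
Yes, isomorphic

The graphs are isomorphic.
One valid mapping φ: V(G1) → V(G2): 0→10, 1→3, 2→4, 3→2, 4→1, 5→0, 6→6, 7→11, 8→5, 9→7, 10→9, 11→8

Verify φ preserves adjacency — for each edge of G1, its image is an edge of G2:
  (0,1) → (φ(0),φ(1)) = (3,10) ∈ E(G2) ✓
  (0,6) → (φ(0),φ(6)) = (6,10) ∈ E(G2) ✓
  (0,7) → (φ(0),φ(7)) = (10,11) ∈ E(G2) ✓
  (0,8) → (φ(0),φ(8)) = (5,10) ∈ E(G2) ✓
  (0,11) → (φ(0),φ(11)) = (8,10) ∈ E(G2) ✓
  (1,3) → (φ(1),φ(3)) = (2,3) ∈ E(G2) ✓
  (1,5) → (φ(1),φ(5)) = (0,3) ∈ E(G2) ✓
  (1,7) → (φ(1),φ(7)) = (3,11) ∈ E(G2) ✓
  (1,9) → (φ(1),φ(9)) = (3,7) ∈ E(G2) ✓
  (1,10) → (φ(1),φ(10)) = (3,9) ∈ E(G2) ✓
  (1,11) → (φ(1),φ(11)) = (3,8) ∈ E(G2) ✓
  (2,4) → (φ(2),φ(4)) = (1,4) ∈ E(G2) ✓
  (2,6) → (φ(2),φ(6)) = (4,6) ∈ E(G2) ✓
  (2,8) → (φ(2),φ(8)) = (4,5) ∈ E(G2) ✓
  (2,11) → (φ(2),φ(11)) = (4,8) ∈ E(G2) ✓
  (3,4) → (φ(3),φ(4)) = (1,2) ∈ E(G2) ✓
  (3,5) → (φ(3),φ(5)) = (0,2) ∈ E(G2) ✓
  (3,6) → (φ(3),φ(6)) = (2,6) ∈ E(G2) ✓
  (3,7) → (φ(3),φ(7)) = (2,11) ∈ E(G2) ✓
  (4,9) → (φ(4),φ(9)) = (1,7) ∈ E(G2) ✓
  (4,10) → (φ(4),φ(10)) = (1,9) ∈ E(G2) ✓
  (5,6) → (φ(5),φ(6)) = (0,6) ∈ E(G2) ✓
  (5,9) → (φ(5),φ(9)) = (0,7) ∈ E(G2) ✓
  (5,10) → (φ(5),φ(10)) = (0,9) ∈ E(G2) ✓
  (6,8) → (φ(6),φ(8)) = (5,6) ∈ E(G2) ✓
  (6,10) → (φ(6),φ(10)) = (6,9) ∈ E(G2) ✓
  (6,11) → (φ(6),φ(11)) = (6,8) ∈ E(G2) ✓
  (7,8) → (φ(7),φ(8)) = (5,11) ∈ E(G2) ✓
  (7,9) → (φ(7),φ(9)) = (7,11) ∈ E(G2) ✓
  (8,10) → (φ(8),φ(10)) = (5,9) ∈ E(G2) ✓
  (9,10) → (φ(9),φ(10)) = (7,9) ∈ E(G2) ✓
  (10,11) → (φ(10),φ(11)) = (8,9) ∈ E(G2) ✓
All 32 edges of G1 map to edges of G2, and |E(G1)| = |E(G2)| = 32, so φ is a bijection on edges as well as vertices. Hence G1 ≅ G2.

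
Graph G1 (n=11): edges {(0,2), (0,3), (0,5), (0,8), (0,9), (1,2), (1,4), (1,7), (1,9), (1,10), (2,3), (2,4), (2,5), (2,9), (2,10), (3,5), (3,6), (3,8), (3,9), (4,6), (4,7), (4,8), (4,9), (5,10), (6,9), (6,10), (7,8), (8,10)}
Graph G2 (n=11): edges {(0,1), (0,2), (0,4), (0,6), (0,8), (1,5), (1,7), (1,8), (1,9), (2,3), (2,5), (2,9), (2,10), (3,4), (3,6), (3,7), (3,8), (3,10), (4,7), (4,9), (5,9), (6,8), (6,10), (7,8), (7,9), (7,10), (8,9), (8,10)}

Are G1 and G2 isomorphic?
Yes, isomorphic

The graphs are isomorphic.
One valid mapping φ: V(G1) → V(G2): 0→10, 1→1, 2→8, 3→3, 4→9, 5→6, 6→4, 7→5, 8→2, 9→7, 10→0

Verify φ preserves adjacency — for each edge of G1, its image is an edge of G2:
  (0,2) → (φ(0),φ(2)) = (8,10) ∈ E(G2) ✓
  (0,3) → (φ(0),φ(3)) = (3,10) ∈ E(G2) ✓
  (0,5) → (φ(0),φ(5)) = (6,10) ∈ E(G2) ✓
  (0,8) → (φ(0),φ(8)) = (2,10) ∈ E(G2) ✓
  (0,9) → (φ(0),φ(9)) = (7,10) ∈ E(G2) ✓
  (1,2) → (φ(1),φ(2)) = (1,8) ∈ E(G2) ✓
  (1,4) → (φ(1),φ(4)) = (1,9) ∈ E(G2) ✓
  (1,7) → (φ(1),φ(7)) = (1,5) ∈ E(G2) ✓
  (1,9) → (φ(1),φ(9)) = (1,7) ∈ E(G2) ✓
  (1,10) → (φ(1),φ(10)) = (0,1) ∈ E(G2) ✓
  (2,3) → (φ(2),φ(3)) = (3,8) ∈ E(G2) ✓
  (2,4) → (φ(2),φ(4)) = (8,9) ∈ E(G2) ✓
  (2,5) → (φ(2),φ(5)) = (6,8) ∈ E(G2) ✓
  (2,9) → (φ(2),φ(9)) = (7,8) ∈ E(G2) ✓
  (2,10) → (φ(2),φ(10)) = (0,8) ∈ E(G2) ✓
  (3,5) → (φ(3),φ(5)) = (3,6) ∈ E(G2) ✓
  (3,6) → (φ(3),φ(6)) = (3,4) ∈ E(G2) ✓
  (3,8) → (φ(3),φ(8)) = (2,3) ∈ E(G2) ✓
  (3,9) → (φ(3),φ(9)) = (3,7) ∈ E(G2) ✓
  (4,6) → (φ(4),φ(6)) = (4,9) ∈ E(G2) ✓
  (4,7) → (φ(4),φ(7)) = (5,9) ∈ E(G2) ✓
  (4,8) → (φ(4),φ(8)) = (2,9) ∈ E(G2) ✓
  (4,9) → (φ(4),φ(9)) = (7,9) ∈ E(G2) ✓
  (5,10) → (φ(5),φ(10)) = (0,6) ∈ E(G2) ✓
  (6,9) → (φ(6),φ(9)) = (4,7) ∈ E(G2) ✓
  (6,10) → (φ(6),φ(10)) = (0,4) ∈ E(G2) ✓
  (7,8) → (φ(7),φ(8)) = (2,5) ∈ E(G2) ✓
  (8,10) → (φ(8),φ(10)) = (0,2) ∈ E(G2) ✓
All 28 edges of G1 map to edges of G2, and |E(G1)| = |E(G2)| = 28, so φ is a bijection on edges as well as vertices. Hence G1 ≅ G2.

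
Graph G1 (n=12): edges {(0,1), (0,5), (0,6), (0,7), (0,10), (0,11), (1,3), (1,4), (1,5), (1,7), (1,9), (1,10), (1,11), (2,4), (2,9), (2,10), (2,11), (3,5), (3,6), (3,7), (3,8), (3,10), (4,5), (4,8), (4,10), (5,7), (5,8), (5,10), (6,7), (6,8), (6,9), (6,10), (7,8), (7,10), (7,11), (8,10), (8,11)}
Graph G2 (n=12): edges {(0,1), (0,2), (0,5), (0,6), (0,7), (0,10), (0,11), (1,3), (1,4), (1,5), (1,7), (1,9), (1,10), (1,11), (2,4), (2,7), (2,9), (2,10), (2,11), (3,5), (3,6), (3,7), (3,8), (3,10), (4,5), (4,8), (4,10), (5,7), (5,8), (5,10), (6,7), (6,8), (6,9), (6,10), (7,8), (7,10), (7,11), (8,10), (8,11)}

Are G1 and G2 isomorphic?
No, not isomorphic

The graphs are NOT isomorphic.

Counting edges: G1 has 37 edge(s); G2 has 39 edge(s).
Edge count is an isomorphism invariant (a bijection on vertices induces a bijection on edges), so differing edge counts rule out isomorphism.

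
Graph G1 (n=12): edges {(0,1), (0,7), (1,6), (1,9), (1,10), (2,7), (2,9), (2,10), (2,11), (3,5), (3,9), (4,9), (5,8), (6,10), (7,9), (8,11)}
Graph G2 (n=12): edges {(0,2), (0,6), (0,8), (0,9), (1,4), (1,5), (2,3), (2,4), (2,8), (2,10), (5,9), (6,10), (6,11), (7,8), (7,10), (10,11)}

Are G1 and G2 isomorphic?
Yes, isomorphic

The graphs are isomorphic.
One valid mapping φ: V(G1) → V(G2): 0→7, 1→10, 2→0, 3→4, 4→3, 5→1, 6→11, 7→8, 8→5, 9→2, 10→6, 11→9

Verify φ preserves adjacency — for each edge of G1, its image is an edge of G2:
  (0,1) → (φ(0),φ(1)) = (7,10) ∈ E(G2) ✓
  (0,7) → (φ(0),φ(7)) = (7,8) ∈ E(G2) ✓
  (1,6) → (φ(1),φ(6)) = (10,11) ∈ E(G2) ✓
  (1,9) → (φ(1),φ(9)) = (2,10) ∈ E(G2) ✓
  (1,10) → (φ(1),φ(10)) = (6,10) ∈ E(G2) ✓
  (2,7) → (φ(2),φ(7)) = (0,8) ∈ E(G2) ✓
  (2,9) → (φ(2),φ(9)) = (0,2) ∈ E(G2) ✓
  (2,10) → (φ(2),φ(10)) = (0,6) ∈ E(G2) ✓
  (2,11) → (φ(2),φ(11)) = (0,9) ∈ E(G2) ✓
  (3,5) → (φ(3),φ(5)) = (1,4) ∈ E(G2) ✓
  (3,9) → (φ(3),φ(9)) = (2,4) ∈ E(G2) ✓
  (4,9) → (φ(4),φ(9)) = (2,3) ∈ E(G2) ✓
  (5,8) → (φ(5),φ(8)) = (1,5) ∈ E(G2) ✓
  (6,10) → (φ(6),φ(10)) = (6,11) ∈ E(G2) ✓
  (7,9) → (φ(7),φ(9)) = (2,8) ∈ E(G2) ✓
  (8,11) → (φ(8),φ(11)) = (5,9) ∈ E(G2) ✓
All 16 edges of G1 map to edges of G2, and |E(G1)| = |E(G2)| = 16, so φ is a bijection on edges as well as vertices. Hence G1 ≅ G2.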